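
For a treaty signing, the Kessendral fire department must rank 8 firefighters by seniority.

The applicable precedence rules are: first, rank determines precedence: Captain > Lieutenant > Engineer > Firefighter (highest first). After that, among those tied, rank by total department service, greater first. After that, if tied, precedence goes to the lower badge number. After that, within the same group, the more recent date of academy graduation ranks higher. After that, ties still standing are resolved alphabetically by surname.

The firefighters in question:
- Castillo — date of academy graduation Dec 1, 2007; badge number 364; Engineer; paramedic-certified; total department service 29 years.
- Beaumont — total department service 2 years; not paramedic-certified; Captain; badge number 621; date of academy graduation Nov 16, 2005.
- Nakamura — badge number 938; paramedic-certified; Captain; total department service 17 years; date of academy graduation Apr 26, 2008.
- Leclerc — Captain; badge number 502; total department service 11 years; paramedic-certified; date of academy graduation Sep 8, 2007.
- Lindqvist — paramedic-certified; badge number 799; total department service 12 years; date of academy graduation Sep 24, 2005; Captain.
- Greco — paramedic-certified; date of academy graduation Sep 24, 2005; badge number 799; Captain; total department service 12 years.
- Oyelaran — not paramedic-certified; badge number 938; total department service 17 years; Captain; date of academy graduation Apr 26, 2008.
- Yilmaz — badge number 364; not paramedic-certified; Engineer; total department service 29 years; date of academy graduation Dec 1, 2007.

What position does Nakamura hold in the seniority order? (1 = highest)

1

By rank: Nakamura, Oyelaran, Greco, Lindqvist, Leclerc and Beaumont (Captain); then Castillo and Yilmaz (Engineer).
Among Nakamura, Oyelaran, Greco, Lindqvist, Leclerc and Beaumont, by total department service (higher first): Nakamura and Oyelaran (17 years) before Greco and Lindqvist (12 years) before Leclerc (11 years) before Beaumont (2 years).
Nakamura and Oyelaran both have badge number 938, so the next rule applies.
Nakamura and Oyelaran both have date of academy graduation Apr 26, 2008, so the next rule applies.
Among Nakamura and Oyelaran, alphabetically by surname: Nakamura before Oyelaran.
Greco and Lindqvist both have badge number 799, so the next rule applies.
Greco and Lindqvist both have date of academy graduation Sep 24, 2005, so the next rule applies.
Among Greco and Lindqvist, alphabetically by surname: Greco before Lindqvist.
Castillo and Yilmaz both have total department service 29 years, so the next rule applies.
Castillo and Yilmaz both have badge number 364, so the next rule applies.
Castillo and Yilmaz both have date of academy graduation Dec 1, 2007, so the next rule applies.
Among Castillo and Yilmaz, alphabetically by surname: Castillo before Yilmaz.
Order: Nakamura, Oyelaran, Greco, Lindqvist, Leclerc, Beaumont, Castillo, Yilmaz. So position 1.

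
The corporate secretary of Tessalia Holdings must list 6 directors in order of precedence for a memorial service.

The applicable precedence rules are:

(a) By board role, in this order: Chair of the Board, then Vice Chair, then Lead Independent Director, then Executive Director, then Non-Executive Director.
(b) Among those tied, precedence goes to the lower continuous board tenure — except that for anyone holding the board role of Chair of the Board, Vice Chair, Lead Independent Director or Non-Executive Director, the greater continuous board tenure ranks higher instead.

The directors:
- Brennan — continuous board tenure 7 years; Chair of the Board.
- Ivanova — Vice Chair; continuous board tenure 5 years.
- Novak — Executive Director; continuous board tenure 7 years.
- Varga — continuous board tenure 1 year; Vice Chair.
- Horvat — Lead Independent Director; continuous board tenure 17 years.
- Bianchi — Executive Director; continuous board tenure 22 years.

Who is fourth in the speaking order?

By board role: Brennan (Chair of the Board); then Ivanova and Varga (Vice Chair); then Horvat (Lead Independent Director); then Novak and Bianchi (Executive Director).
Among Ivanova and Varga, by continuous board tenure (higher first) (reversed rule for this group): Ivanova (5 years) before Varga (1 year).
Among Novak and Bianchi, by continuous board tenure (lower first): Novak (7 years) before Bianchi (22 years).
Order: Brennan, Ivanova, Varga, Horvat, Novak, Bianchi.

Horvat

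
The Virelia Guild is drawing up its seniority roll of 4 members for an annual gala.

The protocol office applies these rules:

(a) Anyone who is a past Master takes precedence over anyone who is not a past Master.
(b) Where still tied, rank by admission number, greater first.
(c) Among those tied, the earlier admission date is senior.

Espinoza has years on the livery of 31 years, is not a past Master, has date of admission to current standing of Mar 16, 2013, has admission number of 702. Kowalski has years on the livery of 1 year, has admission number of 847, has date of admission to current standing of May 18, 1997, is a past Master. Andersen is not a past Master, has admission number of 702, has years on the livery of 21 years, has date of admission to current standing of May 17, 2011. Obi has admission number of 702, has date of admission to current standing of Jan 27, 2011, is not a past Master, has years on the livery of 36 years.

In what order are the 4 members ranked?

Kowalski, Obi, Andersen, Espinoza

By the first rule: Kowalski (a past Master); then Obi, Andersen and Espinoza (each not a past Master).
Obi, Andersen and Espinoza all have admission number 702, so the next rule applies.
Among Obi, Andersen and Espinoza, by date of admission to current standing (earlier first): Obi (Jan 27, 2011) before Andersen (May 17, 2011) before Espinoza (Mar 16, 2013).
Full order: Kowalski, Obi, Andersen, Espinoza.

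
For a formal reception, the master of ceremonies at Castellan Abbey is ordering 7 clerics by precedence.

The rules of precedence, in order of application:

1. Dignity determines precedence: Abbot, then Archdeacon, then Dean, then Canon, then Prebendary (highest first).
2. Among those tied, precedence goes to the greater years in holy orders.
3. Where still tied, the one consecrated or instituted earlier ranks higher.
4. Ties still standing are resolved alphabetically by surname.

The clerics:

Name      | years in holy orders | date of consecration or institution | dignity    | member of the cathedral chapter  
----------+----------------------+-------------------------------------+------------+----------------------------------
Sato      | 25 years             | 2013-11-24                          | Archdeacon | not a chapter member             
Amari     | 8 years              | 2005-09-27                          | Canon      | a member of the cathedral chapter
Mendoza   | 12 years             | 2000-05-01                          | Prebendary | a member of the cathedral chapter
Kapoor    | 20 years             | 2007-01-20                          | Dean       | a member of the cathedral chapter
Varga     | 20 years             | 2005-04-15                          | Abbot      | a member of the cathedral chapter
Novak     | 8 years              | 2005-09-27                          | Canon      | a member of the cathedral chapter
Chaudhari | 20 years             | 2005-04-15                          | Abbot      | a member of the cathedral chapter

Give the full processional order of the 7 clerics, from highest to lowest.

Chaudhari, Varga, Sato, Kapoor, Amari, Novak, Mendoza

By dignity: Chaudhari and Varga (Abbot); then Sato (Archdeacon); then Kapoor (Dean); then Amari and Novak (Canon); then Mendoza (Prebendary).
Chaudhari and Varga both have years in holy orders 20 years, so the next rule applies.
Chaudhari and Varga both have date of consecration or institution 2005-04-15, so the next rule applies.
Among Chaudhari and Varga, alphabetically by surname: Chaudhari before Varga.
Amari and Novak both have years in holy orders 8 years, so the next rule applies.
Amari and Novak both have date of consecration or institution 2005-09-27, so the next rule applies.
Among Amari and Novak, alphabetically by surname: Amari before Novak.
Full order: Chaudhari, Varga, Sato, Kapoor, Amari, Novak, Mendoza.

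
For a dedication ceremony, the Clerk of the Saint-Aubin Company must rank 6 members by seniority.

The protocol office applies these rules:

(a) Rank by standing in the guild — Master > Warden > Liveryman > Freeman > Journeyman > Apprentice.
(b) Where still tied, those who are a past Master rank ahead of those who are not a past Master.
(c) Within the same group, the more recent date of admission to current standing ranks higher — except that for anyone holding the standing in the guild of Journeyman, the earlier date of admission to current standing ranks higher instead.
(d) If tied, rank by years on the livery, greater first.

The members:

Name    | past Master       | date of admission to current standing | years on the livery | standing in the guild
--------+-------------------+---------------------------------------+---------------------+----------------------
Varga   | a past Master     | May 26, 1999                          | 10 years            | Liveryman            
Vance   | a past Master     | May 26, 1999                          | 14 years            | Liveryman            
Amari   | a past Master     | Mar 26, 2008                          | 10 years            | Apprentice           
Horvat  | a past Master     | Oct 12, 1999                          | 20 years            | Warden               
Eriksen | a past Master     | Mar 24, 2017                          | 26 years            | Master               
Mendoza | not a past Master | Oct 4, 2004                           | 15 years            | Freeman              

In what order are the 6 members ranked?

Eriksen, Horvat, Vance, Varga, Mendoza, Amari

By standing in the guild: Eriksen (Master); then Horvat (Warden); then Vance and Varga (Liveryman); then Mendoza (Freeman); then Amari (Apprentice).
Vance and Varga are each a past Master, so the next rule applies.
Vance and Varga both have date of admission to current standing May 26, 1999, so the next rule applies.
Among Vance and Varga, by years on the livery (higher first): Vance (14 years) before Varga (10 years).
Full order: Eriksen, Horvat, Vance, Varga, Mendoza, Amari.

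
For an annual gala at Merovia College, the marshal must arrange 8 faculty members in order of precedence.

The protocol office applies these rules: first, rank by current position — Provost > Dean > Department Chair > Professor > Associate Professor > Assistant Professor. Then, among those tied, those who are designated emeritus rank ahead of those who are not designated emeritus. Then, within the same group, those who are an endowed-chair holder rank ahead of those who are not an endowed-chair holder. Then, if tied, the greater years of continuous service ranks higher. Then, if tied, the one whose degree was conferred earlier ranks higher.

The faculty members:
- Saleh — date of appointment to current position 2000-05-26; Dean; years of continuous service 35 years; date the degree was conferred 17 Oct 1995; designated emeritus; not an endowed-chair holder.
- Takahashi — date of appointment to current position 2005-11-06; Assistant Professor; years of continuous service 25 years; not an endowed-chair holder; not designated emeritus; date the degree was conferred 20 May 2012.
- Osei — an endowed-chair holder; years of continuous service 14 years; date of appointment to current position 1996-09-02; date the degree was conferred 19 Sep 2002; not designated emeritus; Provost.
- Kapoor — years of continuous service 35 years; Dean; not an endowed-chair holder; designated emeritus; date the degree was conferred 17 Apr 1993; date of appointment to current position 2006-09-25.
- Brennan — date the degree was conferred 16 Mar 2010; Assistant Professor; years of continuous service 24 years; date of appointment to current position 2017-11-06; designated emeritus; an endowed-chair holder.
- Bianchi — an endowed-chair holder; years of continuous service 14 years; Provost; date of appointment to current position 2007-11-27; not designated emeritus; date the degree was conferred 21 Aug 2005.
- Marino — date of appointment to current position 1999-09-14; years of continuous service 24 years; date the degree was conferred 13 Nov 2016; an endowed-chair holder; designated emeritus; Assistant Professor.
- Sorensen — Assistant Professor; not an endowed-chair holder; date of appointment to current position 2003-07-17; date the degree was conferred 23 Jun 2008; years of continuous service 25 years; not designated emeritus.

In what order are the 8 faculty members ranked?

By current position: Osei and Bianchi (Provost); then Kapoor and Saleh (Dean); then Brennan, Marino, Sorensen and Takahashi (Assistant Professor).
Osei and Bianchi are each not designated emeritus, so the next rule applies.
Osei and Bianchi are each an endowed-chair holder, so the next rule applies.
Osei and Bianchi both have years of continuous service 14 years, so the next rule applies.
Among Osei and Bianchi, by date the degree was conferred (earlier first): Osei (19 Sep 2002) before Bianchi (21 Aug 2005).
Kapoor and Saleh are each designated emeritus, so the next rule applies.
Kapoor and Saleh are each not an endowed-chair holder, so the next rule applies.
Kapoor and Saleh both have years of continuous service 35 years, so the next rule applies.
Among Kapoor and Saleh, by date the degree was conferred (earlier first): Kapoor (17 Apr 1993) before Saleh (17 Oct 1995).
Among Brennan, Marino, Sorensen and Takahashi, designated emeritus before not designated emeritus: Brennan and Marino (designated emeritus) before Sorensen and Takahashi (not designated emeritus).
Brennan and Marino are each an endowed-chair holder, so the next rule applies.
Brennan and Marino both have years of continuous service 24 years, so the next rule applies.
Among Brennan and Marino, by date the degree was conferred (earlier first): Brennan (16 Mar 2010) before Marino (13 Nov 2016).
Sorensen and Takahashi are each not an endowed-chair holder, so the next rule applies.
Sorensen and Takahashi both have years of continuous service 25 years, so the next rule applies.
Among Sorensen and Takahashi, by date the degree was conferred (earlier first): Sorensen (23 Jun 2008) before Takahashi (20 May 2012).
Full order: Osei, Bianchi, Kapoor, Saleh, Brennan, Marino, Sorensen, Takahashi.

Osei, Bianchi, Kapoor, Saleh, Brennan, Marino, Sorensen, Takahashi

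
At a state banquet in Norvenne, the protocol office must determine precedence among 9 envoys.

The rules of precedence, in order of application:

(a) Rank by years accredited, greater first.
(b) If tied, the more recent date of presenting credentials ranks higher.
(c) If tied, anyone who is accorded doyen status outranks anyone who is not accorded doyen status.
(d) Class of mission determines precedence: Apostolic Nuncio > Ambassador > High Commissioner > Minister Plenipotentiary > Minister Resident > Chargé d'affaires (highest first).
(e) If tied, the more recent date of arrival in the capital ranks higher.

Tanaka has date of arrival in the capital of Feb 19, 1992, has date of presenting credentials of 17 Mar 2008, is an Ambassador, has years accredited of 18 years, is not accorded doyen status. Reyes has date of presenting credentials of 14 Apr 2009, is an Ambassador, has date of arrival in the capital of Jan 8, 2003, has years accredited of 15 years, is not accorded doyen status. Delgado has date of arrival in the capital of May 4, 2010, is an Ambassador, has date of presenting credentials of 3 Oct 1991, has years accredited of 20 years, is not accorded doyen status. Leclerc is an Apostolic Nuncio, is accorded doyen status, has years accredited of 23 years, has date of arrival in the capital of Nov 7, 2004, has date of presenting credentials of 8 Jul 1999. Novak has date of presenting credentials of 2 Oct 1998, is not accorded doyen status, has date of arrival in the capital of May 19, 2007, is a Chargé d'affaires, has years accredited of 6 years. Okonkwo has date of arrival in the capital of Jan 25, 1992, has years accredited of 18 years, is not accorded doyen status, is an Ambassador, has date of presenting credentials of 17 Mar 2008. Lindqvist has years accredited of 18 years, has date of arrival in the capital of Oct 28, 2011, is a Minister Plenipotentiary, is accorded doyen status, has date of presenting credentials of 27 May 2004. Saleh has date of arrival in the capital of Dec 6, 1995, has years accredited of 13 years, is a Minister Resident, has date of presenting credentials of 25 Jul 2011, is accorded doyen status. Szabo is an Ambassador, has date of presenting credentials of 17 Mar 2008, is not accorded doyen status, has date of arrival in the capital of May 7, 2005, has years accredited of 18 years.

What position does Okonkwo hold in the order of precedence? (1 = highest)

By years accredited (higher first): Leclerc (23 years); then Delgado (20 years); then Szabo, Tanaka, Okonkwo and Lindqvist (each 18 years); then Reyes (15 years); then Saleh (13 years); then Novak (6 years).
Among Szabo, Tanaka, Okonkwo and Lindqvist, by date of presenting credentials (later first): Szabo, Tanaka and Okonkwo (17 Mar 2008) before Lindqvist (27 May 2004).
Szabo, Tanaka and Okonkwo are each not accorded doyen status, so the next rule applies.
Szabo, Tanaka and Okonkwo are each Ambassador, so the next rule applies.
Among Szabo, Tanaka and Okonkwo, by date of arrival in the capital (later first): Szabo (May 7, 2005) before Tanaka (Feb 19, 1992) before Okonkwo (Jan 25, 1992).
Order: Leclerc, Delgado, Szabo, Tanaka, Okonkwo, Lindqvist, Reyes, Saleh, Novak. So position 5.

5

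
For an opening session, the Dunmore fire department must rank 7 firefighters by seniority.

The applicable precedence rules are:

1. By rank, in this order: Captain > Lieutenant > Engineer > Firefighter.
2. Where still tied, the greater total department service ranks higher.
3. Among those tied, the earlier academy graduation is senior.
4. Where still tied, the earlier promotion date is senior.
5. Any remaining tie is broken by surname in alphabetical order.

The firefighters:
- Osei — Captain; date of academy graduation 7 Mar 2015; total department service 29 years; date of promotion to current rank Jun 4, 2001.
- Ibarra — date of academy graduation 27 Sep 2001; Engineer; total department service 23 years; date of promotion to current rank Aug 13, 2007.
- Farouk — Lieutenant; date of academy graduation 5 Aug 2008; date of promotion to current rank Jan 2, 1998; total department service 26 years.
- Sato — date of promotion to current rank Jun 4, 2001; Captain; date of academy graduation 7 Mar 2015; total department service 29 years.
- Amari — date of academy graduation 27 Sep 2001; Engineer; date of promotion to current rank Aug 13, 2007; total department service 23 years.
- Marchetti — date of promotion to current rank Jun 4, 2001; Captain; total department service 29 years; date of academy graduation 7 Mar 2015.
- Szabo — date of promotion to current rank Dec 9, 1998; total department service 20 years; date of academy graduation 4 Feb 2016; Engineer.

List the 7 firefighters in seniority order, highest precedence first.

Marchetti, Osei, Sato, Farouk, Amari, Ibarra, Szabo

By rank: Marchetti, Osei and Sato (Captain); then Farouk (Lieutenant); then Amari, Ibarra and Szabo (Engineer).
Marchetti, Osei and Sato all have total department service 29 years, so the next rule applies.
Marchetti, Osei and Sato all have date of academy graduation 7 Mar 2015, so the next rule applies.
Marchetti, Osei and Sato all have date of promotion to current rank Jun 4, 2001, so the next rule applies.
Among Marchetti, Osei and Sato, alphabetically by surname: Marchetti before Osei before Sato.
Among Amari, Ibarra and Szabo, by total department service (higher first): Amari and Ibarra (23 years) before Szabo (20 years).
Amari and Ibarra both have date of academy graduation 27 Sep 2001, so the next rule applies.
Amari and Ibarra both have date of promotion to current rank Aug 13, 2007, so the next rule applies.
Among Amari and Ibarra, alphabetically by surname: Amari before Ibarra.
Full order: Marchetti, Osei, Sato, Farouk, Amari, Ibarra, Szabo.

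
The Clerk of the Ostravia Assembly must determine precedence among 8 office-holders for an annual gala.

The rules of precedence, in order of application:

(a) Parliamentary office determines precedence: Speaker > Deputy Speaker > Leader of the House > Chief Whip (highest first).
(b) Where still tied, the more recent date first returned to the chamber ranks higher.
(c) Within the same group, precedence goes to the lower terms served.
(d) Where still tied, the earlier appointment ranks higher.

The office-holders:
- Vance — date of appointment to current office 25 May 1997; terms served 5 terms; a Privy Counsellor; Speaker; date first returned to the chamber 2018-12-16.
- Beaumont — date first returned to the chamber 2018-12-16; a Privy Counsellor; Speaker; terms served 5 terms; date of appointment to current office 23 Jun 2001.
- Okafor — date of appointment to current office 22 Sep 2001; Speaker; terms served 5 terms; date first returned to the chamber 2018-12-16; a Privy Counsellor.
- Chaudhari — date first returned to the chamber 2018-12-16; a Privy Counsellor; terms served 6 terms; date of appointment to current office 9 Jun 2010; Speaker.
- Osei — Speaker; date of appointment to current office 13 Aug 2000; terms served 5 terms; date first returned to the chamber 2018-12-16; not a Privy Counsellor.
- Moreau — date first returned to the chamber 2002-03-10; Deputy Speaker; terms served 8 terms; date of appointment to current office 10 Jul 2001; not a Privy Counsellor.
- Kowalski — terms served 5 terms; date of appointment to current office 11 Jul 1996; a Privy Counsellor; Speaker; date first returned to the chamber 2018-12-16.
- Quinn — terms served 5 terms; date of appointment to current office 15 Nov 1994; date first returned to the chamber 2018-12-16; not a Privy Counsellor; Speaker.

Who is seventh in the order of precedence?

Chaudhari

By parliamentary office: Quinn, Kowalski, Vance, Osei, Beaumont, Okafor and Chaudhari (Speaker); then Moreau (Deputy Speaker).
Quinn, Kowalski, Vance, Osei, Beaumont, Okafor and Chaudhari all have date first returned to the chamber 2018-12-16, so the next rule applies.
Among Quinn, Kowalski, Vance, Osei, Beaumont, Okafor and Chaudhari, by terms served (lower first): Quinn, Kowalski, Vance, Osei, Beaumont and Okafor (5 terms) before Chaudhari (6 terms).
Among Quinn, Kowalski, Vance, Osei, Beaumont and Okafor, by date of appointment to current office (earlier first): Quinn (15 Nov 1994) before Kowalski (11 Jul 1996) before Vance (25 May 1997) before Osei (13 Aug 2000) before Beaumont (23 Jun 2001) before Okafor (22 Sep 2001).
Order: Quinn, Kowalski, Vance, Osei, Beaumont, Okafor, Chaudhari, Moreau.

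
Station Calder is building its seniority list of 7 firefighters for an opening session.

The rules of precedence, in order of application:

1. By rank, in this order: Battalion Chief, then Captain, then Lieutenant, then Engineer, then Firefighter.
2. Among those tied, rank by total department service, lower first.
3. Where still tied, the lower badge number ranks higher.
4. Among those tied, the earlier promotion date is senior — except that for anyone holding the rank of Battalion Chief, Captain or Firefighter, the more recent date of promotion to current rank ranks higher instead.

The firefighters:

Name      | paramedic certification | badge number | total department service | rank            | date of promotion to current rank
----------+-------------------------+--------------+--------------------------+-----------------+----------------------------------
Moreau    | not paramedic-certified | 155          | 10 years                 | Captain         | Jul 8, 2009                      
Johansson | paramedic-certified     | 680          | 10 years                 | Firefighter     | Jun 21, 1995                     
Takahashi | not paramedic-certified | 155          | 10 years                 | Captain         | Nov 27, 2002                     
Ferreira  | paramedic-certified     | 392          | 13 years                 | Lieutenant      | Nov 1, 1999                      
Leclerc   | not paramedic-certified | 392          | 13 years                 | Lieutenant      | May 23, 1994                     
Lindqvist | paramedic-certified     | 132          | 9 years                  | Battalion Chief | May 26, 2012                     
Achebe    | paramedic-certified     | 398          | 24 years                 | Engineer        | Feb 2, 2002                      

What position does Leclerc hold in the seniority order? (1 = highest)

By rank: Lindqvist (Battalion Chief); then Moreau and Takahashi (Captain); then Leclerc and Ferreira (Lieutenant); then Achebe (Engineer); then Johansson (Firefighter).
Moreau and Takahashi both have total department service 10 years, so the next rule applies.
Moreau and Takahashi both have badge number 155, so the next rule applies.
Among Moreau and Takahashi, by date of promotion to current rank (later first) (reversed rule for this group): Moreau (Jul 8, 2009) before Takahashi (Nov 27, 2002).
Leclerc and Ferreira both have total department service 13 years, so the next rule applies.
Leclerc and Ferreira both have badge number 392, so the next rule applies.
Among Leclerc and Ferreira, by date of promotion to current rank (earlier first): Leclerc (May 23, 1994) before Ferreira (Nov 1, 1999).
Order: Lindqvist, Moreau, Takahashi, Leclerc, Ferreira, Achebe, Johansson. So position 4.

4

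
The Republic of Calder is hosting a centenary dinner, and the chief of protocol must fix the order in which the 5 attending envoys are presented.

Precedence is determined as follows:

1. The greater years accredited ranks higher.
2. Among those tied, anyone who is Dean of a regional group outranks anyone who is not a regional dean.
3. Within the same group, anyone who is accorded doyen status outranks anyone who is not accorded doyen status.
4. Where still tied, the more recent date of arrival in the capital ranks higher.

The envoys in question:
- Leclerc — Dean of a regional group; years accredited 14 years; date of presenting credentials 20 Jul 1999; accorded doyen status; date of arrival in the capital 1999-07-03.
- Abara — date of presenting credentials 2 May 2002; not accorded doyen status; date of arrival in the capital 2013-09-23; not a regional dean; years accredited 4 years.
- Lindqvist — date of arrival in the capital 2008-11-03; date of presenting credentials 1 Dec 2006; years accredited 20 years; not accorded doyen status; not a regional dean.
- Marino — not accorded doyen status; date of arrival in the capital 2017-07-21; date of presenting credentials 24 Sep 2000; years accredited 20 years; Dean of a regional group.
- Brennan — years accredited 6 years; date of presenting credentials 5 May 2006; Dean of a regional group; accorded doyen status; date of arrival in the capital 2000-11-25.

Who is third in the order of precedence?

By years accredited (higher first): Marino and Lindqvist (both 20 years); then Leclerc (14 years); then Brennan (6 years); then Abara (4 years).
Among Marino and Lindqvist, Dean of a regional group before not a regional dean: Marino (Dean of a regional group) before Lindqvist (not a regional dean).
Order: Marino, Lindqvist, Leclerc, Brennan, Abara.

Leclerc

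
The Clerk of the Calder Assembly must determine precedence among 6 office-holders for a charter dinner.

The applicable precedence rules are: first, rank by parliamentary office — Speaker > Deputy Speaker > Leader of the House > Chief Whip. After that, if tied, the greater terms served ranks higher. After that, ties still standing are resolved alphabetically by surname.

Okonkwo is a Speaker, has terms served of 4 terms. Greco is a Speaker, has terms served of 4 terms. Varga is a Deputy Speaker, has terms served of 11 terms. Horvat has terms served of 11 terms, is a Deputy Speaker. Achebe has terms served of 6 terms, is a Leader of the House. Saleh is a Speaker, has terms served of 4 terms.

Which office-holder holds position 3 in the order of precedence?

Saleh

By parliamentary office: Greco, Okonkwo and Saleh (Speaker); then Horvat and Varga (Deputy Speaker); then Achebe (Leader of the House).
Greco, Okonkwo and Saleh all have terms served 4 terms, so the next rule applies.
Among Greco, Okonkwo and Saleh, alphabetically by surname: Greco before Okonkwo before Saleh.
Horvat and Varga both have terms served 11 terms, so the next rule applies.
Among Horvat and Varga, alphabetically by surname: Horvat before Varga.
Order: Greco, Okonkwo, Saleh, Horvat, Varga, Achebe.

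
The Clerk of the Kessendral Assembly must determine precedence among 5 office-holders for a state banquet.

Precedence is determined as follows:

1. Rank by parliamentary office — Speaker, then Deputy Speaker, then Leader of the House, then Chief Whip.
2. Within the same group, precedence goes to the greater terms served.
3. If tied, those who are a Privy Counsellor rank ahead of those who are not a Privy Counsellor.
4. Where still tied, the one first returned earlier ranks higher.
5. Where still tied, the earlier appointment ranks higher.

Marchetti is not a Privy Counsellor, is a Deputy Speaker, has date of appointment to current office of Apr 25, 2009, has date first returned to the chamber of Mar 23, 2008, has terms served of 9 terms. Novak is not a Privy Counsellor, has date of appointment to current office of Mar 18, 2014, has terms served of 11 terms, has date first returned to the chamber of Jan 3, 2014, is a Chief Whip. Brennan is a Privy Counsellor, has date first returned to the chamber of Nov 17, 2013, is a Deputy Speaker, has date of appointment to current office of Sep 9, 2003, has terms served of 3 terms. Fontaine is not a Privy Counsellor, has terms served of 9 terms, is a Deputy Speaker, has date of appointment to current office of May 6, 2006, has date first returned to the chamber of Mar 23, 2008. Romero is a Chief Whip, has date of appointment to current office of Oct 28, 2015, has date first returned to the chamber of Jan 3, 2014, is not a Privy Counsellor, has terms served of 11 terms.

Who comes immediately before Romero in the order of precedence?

By parliamentary office: Fontaine, Marchetti and Brennan (Deputy Speaker); then Novak and Romero (Chief Whip).
Among Fontaine, Marchetti and Brennan, by terms served (higher first): Fontaine and Marchetti (9 terms) before Brennan (3 terms).
Fontaine and Marchetti are each not a Privy Counsellor, so the next rule applies.
Fontaine and Marchetti both have date first returned to the chamber Mar 23, 2008, so the next rule applies.
Among Fontaine and Marchetti, by date of appointment to current office (earlier first): Fontaine (May 6, 2006) before Marchetti (Apr 25, 2009).
Novak and Romero both have terms served 11 terms, so the next rule applies.
Novak and Romero are each not a Privy Counsellor, so the next rule applies.
Novak and Romero both have date first returned to the chamber Jan 3, 2014, so the next rule applies.
Among Novak and Romero, by date of appointment to current office (earlier first): Novak (Mar 18, 2014) before Romero (Oct 28, 2015).
Order: Fontaine, Marchetti, Brennan, Novak, Romero.

Novak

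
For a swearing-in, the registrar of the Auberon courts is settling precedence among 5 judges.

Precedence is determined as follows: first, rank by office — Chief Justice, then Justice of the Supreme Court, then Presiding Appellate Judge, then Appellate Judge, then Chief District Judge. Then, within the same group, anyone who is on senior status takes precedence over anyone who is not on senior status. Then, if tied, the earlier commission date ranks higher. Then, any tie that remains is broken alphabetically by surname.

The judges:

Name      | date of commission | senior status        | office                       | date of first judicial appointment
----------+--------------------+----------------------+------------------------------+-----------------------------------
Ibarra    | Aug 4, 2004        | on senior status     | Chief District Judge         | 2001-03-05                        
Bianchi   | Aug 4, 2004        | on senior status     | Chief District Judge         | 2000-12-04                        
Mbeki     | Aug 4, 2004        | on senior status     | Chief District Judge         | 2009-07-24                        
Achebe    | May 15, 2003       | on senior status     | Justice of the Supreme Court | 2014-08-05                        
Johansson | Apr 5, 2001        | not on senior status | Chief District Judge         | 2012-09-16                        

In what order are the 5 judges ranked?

Achebe, Bianchi, Ibarra, Mbeki, Johansson

By office: Achebe (Justice of the Supreme Court); then Bianchi, Ibarra, Mbeki and Johansson (Chief District Judge).
Among Bianchi, Ibarra, Mbeki and Johansson, on senior status before not on senior status: Bianchi, Ibarra and Mbeki (on senior status) before Johansson (not on senior status).
Bianchi, Ibarra and Mbeki all have date of commission Aug 4, 2004, so the next rule applies.
Among Bianchi, Ibarra and Mbeki, alphabetically by surname: Bianchi before Ibarra before Mbeki.
Full order: Achebe, Bianchi, Ibarra, Mbeki, Johansson.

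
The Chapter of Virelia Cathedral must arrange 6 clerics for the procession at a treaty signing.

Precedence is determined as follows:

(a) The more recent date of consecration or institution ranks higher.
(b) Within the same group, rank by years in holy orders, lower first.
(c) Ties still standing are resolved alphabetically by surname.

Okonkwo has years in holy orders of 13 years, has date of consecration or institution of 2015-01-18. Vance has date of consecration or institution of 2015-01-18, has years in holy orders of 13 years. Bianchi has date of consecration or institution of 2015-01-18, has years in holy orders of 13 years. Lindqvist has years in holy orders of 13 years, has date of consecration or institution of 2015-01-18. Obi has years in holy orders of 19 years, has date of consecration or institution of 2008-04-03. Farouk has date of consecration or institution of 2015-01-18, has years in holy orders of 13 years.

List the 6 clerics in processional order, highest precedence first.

By date of consecration or institution (later first): Bianchi, Farouk, Lindqvist, Okonkwo and Vance (each 2015-01-18); then Obi (2008-04-03).
Bianchi, Farouk, Lindqvist, Okonkwo and Vance all have years in holy orders 13 years, so the next rule applies.
Among Bianchi, Farouk, Lindqvist, Okonkwo and Vance, alphabetically by surname: Bianchi before Farouk before Lindqvist before Okonkwo before Vance.
Full order: Bianchi, Farouk, Lindqvist, Okonkwo, Vance, Obi.

Bianchi, Farouk, Lindqvist, Okonkwo, Vance, Obi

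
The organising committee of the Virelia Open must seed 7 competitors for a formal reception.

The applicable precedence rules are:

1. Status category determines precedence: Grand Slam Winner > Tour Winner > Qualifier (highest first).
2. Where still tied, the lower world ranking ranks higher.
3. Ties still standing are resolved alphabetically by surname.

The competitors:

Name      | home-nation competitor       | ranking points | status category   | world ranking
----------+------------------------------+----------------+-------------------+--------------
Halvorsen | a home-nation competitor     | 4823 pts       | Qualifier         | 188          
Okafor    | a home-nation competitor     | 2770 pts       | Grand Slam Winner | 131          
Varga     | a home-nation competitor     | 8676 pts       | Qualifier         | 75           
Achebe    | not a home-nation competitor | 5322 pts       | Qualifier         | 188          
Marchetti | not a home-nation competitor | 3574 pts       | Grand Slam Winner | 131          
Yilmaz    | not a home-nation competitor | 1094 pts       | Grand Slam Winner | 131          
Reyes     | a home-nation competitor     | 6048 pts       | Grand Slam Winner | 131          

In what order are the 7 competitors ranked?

Marchetti, Okafor, Reyes, Yilmaz, Varga, Achebe, Halvorsen

By status category: Marchetti, Okafor, Reyes and Yilmaz (Grand Slam Winner); then Varga, Achebe and Halvorsen (Qualifier).
Marchetti, Okafor, Reyes and Yilmaz all have world ranking 131, so the next rule applies.
Among Marchetti, Okafor, Reyes and Yilmaz, alphabetically by surname: Marchetti before Okafor before Reyes before Yilmaz.
Among Varga, Achebe and Halvorsen, by world ranking (lower first): Varga (75) before Achebe and Halvorsen (188).
Among Achebe and Halvorsen, alphabetically by surname: Achebe before Halvorsen.
Full order: Marchetti, Okafor, Reyes, Yilmaz, Varga, Achebe, Halvorsen.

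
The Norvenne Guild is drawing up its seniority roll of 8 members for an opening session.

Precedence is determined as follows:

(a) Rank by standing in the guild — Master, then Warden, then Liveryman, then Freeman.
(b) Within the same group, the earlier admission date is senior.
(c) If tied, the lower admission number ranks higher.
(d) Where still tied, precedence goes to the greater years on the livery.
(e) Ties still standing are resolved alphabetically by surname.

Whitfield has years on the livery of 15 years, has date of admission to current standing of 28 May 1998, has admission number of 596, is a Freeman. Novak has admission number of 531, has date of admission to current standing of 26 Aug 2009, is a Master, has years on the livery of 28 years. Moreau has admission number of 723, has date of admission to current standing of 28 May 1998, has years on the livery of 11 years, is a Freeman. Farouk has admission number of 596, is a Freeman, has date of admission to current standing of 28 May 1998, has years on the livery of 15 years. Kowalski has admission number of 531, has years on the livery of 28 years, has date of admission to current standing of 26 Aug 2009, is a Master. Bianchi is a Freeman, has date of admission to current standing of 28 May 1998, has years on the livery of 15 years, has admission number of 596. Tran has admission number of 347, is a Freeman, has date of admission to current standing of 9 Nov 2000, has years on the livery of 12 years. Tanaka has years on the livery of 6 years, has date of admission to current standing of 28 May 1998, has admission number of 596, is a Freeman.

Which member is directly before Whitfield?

Farouk

By standing in the guild: Kowalski and Novak (Master); then Bianchi, Farouk, Whitfield, Tanaka, Moreau and Tran (Freeman).
Kowalski and Novak both have date of admission to current standing 26 Aug 2009, so the next rule applies.
Kowalski and Novak both have admission number 531, so the next rule applies.
Kowalski and Novak both have years on the livery 28 years, so the next rule applies.
Among Kowalski and Novak, alphabetically by surname: Kowalski before Novak.
Among Bianchi, Farouk, Whitfield, Tanaka, Moreau and Tran, by date of admission to current standing (earlier first): Bianchi, Farouk, Whitfield, Tanaka and Moreau (28 May 1998) before Tran (9 Nov 2000).
Among Bianchi, Farouk, Whitfield, Tanaka and Moreau, by admission number (lower first): Bianchi, Farouk, Whitfield and Tanaka (596) before Moreau (723).
Among Bianchi, Farouk, Whitfield and Tanaka, by years on the livery (higher first): Bianchi, Farouk and Whitfield (15 years) before Tanaka (6 years).
Among Bianchi, Farouk and Whitfield, alphabetically by surname: Bianchi before Farouk before Whitfield.
Order: Kowalski, Novak, Bianchi, Farouk, Whitfield, Tanaka, Moreau, Tran.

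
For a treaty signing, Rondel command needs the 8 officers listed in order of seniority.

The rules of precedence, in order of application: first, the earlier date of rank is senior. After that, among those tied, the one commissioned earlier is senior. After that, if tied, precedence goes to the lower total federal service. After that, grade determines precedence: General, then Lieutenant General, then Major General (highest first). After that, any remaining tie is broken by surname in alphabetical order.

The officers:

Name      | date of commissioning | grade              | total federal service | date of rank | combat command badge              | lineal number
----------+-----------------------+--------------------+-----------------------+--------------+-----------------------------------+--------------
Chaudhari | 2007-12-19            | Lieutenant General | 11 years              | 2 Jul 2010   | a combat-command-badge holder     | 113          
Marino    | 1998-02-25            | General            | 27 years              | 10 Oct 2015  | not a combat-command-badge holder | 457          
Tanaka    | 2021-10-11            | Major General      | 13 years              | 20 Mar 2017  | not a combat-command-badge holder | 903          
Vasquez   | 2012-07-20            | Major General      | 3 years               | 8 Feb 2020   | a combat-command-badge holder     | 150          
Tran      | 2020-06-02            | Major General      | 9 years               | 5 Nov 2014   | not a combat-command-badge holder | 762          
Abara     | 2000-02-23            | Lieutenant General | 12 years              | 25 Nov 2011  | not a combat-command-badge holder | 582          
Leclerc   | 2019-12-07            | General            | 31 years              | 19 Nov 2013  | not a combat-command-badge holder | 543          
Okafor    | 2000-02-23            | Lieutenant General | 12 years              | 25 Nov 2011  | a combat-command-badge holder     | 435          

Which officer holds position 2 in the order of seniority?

By date of rank (earlier first): Chaudhari (2 Jul 2010); then Abara and Okafor (both 25 Nov 2011); then Leclerc (19 Nov 2013); then Tran (5 Nov 2014); then Marino (10 Oct 2015); then Tanaka (20 Mar 2017); then Vasquez (8 Feb 2020).
Abara and Okafor both have date of commissioning 2000-02-23, so the next rule applies.
Abara and Okafor both have total federal service 12 years, so the next rule applies.
Abara and Okafor are each Lieutenant General, so the next rule applies.
Among Abara and Okafor, alphabetically by surname: Abara before Okafor.
Order: Chaudhari, Abara, Okafor, Leclerc, Tran, Marino, Tanaka, Vasquez.

Abara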